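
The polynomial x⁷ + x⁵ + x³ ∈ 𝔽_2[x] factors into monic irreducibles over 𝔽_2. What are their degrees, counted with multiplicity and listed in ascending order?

1, 1, 1, 2, 2

Write h(x) = x⁷ + x⁵ + x³.
Roots in 𝔽_2: h(0) = 0 → root; h(1) = 1.
Linear factors from roots: (x).
Complete factorization: h(x) = (x)^3·(x² + x + 1)^2.
Factor degrees with multiplicity: 1 + 1 + 1 + 2 + 2 = 7.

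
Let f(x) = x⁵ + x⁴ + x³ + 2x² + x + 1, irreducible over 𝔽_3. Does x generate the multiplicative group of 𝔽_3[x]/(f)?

|GF(3^5)^×| = 3^5 − 1 = 242. Prime factorization: 242 = 2·11^2.
f is primitive ⇔ x has order 242 in GF(3)[x]/(f), i.e. x^(242/q) ≠ 1 for each prime q | 242.
x^(121) mod f = 2.
x^(22) mod f = x⁴ + 2x² + x + 1.
None equal 1, so x has full order 242; f is primitive.

Yes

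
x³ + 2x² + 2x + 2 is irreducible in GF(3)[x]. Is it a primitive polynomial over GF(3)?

Write f(x) = x³ + 2x² + 2x + 2.
|GF(3^3)^×| = 3^3 − 1 = 26. Prime factorization: 26 = 2·13.
f is primitive ⇔ x has order 26 in GF(3)[x]/(f), i.e. x^(26/q) ≠ 1 for each prime q | 26.
x^(13) mod f = 1
x^(2) mod f = x².
Since x^(13) = 1, the order of x divides 13 < 26; not primitive.

No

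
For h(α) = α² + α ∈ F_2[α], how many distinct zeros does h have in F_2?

2

Evaluate at each of the 2 elements of F_2:
h(0) = 0 → root; h(1) = 0 → root.
Roots: {0, 1}.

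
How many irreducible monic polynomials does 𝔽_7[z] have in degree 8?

720300

Gauss's count: N_{7}(8) = (1/8) Σ_{d|8} μ(8/d)·7^d.
Divisors of 8: 1, 2, 4, 8; μ(8/d) for each: 0, 0, -1, 1.
Σ = − 7^4 + 7^8 = 5762400.
N = 5762400/8 = 720300.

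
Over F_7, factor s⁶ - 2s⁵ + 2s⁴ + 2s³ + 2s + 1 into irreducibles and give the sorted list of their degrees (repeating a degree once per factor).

Write g(s) = s⁶ - 2s⁵ + 2s⁴ + 2s³ + 2s + 1.
Complete factorization: g(s) = (s⁶ - 2s⁵ + 2s⁴ + 2s³ + 2s + 1).
Factor degrees with multiplicity: 6 = 6.

6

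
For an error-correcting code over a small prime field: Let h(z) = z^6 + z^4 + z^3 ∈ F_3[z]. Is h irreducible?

Check for roots in F_3: h(0) = 0 → root; h(1) = 0 → root; h(2) = 1.
h(0) = 0, so (z) divides h(z); h is reducible.

No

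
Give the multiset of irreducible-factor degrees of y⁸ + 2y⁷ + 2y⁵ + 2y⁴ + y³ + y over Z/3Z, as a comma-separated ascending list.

1, 1, 1, 1, 2, 2

Write h(y) = y⁸ + 2y⁷ + 2y⁵ + 2y⁴ + y³ + y.
Roots in Z/3Z: h(0) = 0 → root; h(1) = 0 → root; h(2) = 0 → root.
Linear factors from roots: (y), (y + 2), (y + 1).
Complete factorization: h(y) = (y)·(y + 2)·(y + 1)^2·(y² + 1)·(y² + y + 2).
Factor degrees with multiplicity: 1 + 1 + 1 + 1 + 2 + 2 = 8.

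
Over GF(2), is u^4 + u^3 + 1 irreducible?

Yes

Write f(u) = u^4 + u^3 + 1.
Check for roots in GF(2): f(0) = 1; f(1) = 1.
No roots, so no linear factors.
Monic irreducibles of degree 2 over GF(2): u^2 + u + 1.
None of them divide f (all give nonzero remainder).
No irreducible factor of degree ≤ 2 exists, so f is irreducible over GF(2).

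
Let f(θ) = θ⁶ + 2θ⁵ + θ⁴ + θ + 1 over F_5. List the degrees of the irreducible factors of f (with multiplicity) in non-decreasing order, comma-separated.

Roots in F_5: f(0) = 1; f(1) = 1; f(2) = 2; f(3) = 0 → root; f(4) = 0 → root.
Linear factors from roots: (θ + 2), (θ + 1).
Complete factorization: f(θ) = (θ + 1)·(θ + 2)·(θ² + θ + 1)·(θ² - 2θ - 2).
Factor degrees with multiplicity: 1 + 1 + 2 + 2 = 6.

1, 1, 2, 2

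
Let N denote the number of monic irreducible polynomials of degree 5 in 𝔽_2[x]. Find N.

By the necklace-counting formula, N_2(5) = (1/5) Σ_{d|5} μ(5/d)·2^d.
Divisors of 5: 1, 5; μ(5/d) for each: -1, 1.
Σ = − 2^1 + 2^5 = 30.
N = 30/5 = 6.

6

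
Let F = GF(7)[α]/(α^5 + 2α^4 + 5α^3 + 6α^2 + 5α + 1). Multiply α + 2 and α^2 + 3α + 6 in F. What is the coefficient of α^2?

5

Multiply in GF(7)[α]: (α + 2)·(α^2 + 3α + 6) = α^3 + 5α^2 + 5α + 5.
Reduced: α^3 + 5α^2 + 5α + 5.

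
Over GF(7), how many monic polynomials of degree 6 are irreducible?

19544

The number of monic irreducibles of degree 6 over GF(7) is (1/6)·Σ_{d∣6} μ(6/d) 7^d.
Divisors of 6: 1, 2, 3, 6; μ(6/d) for each: 1, -1, -1, 1.
Σ = 7^1 − 7^2 − 7^3 + 7^6 = 117264.
N = 117264/6 = 19544.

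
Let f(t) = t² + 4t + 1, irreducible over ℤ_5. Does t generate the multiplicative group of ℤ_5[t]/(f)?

|GF(5^2)^×| = 5^2 − 1 = 24. Prime factorization: 24 = 2^3·3.
f is primitive ⇔ t has order 24 in GF(5)[t]/(f), i.e. t^(24/q) ≠ 1 for each prime q | 24.
t^(12) mod f = 1
t^(8) mod f = t + 4.
Since t^(12) = 1, the order of t divides 12 < 24; not primitive.

No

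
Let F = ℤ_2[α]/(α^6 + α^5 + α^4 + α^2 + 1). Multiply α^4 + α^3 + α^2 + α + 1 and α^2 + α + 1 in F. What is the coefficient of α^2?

0

Multiply in ℤ_2[α]: (α^4 + α^3 + α^2 + α + 1)·(α^2 + α + 1) = α^6 + α^4 + α^3 + α^2 + 1.
Reduce using α^6 ≡ α^5 + α^4 + α^2 + 1 (mod α^6 + α^5 + α^4 + α^2 + 1).
Reduced: α^5 + α^3.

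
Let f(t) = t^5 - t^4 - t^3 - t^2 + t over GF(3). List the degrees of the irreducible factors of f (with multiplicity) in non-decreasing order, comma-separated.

1, 1, 1, 2

Roots in GF(3): f(0) = 0 → root; f(1) = 2; f(2) = 0 → root.
Linear factors from roots: (t), (t + 1).
Complete factorization: f(t) = (t)·(t + 1)^2·(t^2 + 1).
Factor degrees with multiplicity: 1 + 1 + 1 + 2 = 5.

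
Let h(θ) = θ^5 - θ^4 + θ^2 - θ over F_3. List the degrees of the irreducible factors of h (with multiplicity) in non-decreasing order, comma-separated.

Roots in F_3: h(0) = 0 → root; h(1) = 0 → root; h(2) = 0 → root.
Linear factors from roots: (θ), (θ - 1), (θ + 1).
Complete factorization: h(θ) = (θ)·(θ - 1)·(θ + 1)^3.
Factor degrees with multiplicity: 1 + 1 + 1 + 1 + 1 = 5.

1, 1, 1, 1, 1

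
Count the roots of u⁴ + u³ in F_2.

2

Write g(u) = u⁴ + u³.
Evaluate at each of the 2 elements of F_2:
g(0) = 0 → root; g(1) = 0 → root.
Roots: {0, 1}.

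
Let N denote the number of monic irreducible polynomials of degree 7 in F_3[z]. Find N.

By the necklace-counting formula, N_3(7) = (1/7) Σ_{d|7} μ(7/d)·3^d.
Divisors of 7: 1, 7; μ(7/d) for each: -1, 1.
Σ = − 3^1 + 3^7 = 2184.
N = 2184/7 = 312.

312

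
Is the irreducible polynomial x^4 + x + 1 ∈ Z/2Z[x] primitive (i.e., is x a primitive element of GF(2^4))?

Yes

Write f(x) = x^4 + x + 1.
|GF(2^4)^×| = 2^4 − 1 = 15. Prime factorization: 15 = 3·5.
f is primitive ⇔ x has order 15 in GF(2)[x]/(f), i.e. x^(15/q) ≠ 1 for each prime q | 15.
x^(5) mod f = x^2 + x.
x^(3) mod f = x^3.
None equal 1, so x has full order 15; f is primitive.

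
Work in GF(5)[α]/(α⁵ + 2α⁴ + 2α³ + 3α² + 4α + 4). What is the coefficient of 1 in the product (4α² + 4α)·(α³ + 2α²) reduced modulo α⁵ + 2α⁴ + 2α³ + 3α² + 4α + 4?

4

Multiply in GF(5)[α]: (4α² + 4α)·(α³ + 2α²) = 4α⁵ + 2α⁴ + 3α³.
Reduce using α⁵ ≡ 3α⁴ + 3α³ + 2α² + α + 1 (mod α⁵ + 2α⁴ + 2α³ + 3α² + 4α + 4).
Reduced: 4α⁴ + 3α² + 4α + 4.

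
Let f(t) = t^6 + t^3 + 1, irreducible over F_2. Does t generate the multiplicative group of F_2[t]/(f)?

|GF(2^6)^×| = 2^6 − 1 = 63. Prime factorization: 63 = 3^2·7.
f is primitive ⇔ t has order 63 in GF(2)[t]/(f), i.e. t^(63/q) ≠ 1 for each prime q | 63.
t^(21) mod f = t^3.
t^(9) mod f = 1
Since t^(9) = 1, the order of t divides 9 < 63; not primitive.

No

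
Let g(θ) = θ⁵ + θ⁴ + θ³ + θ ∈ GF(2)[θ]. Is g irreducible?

No

Check for roots in GF(2): g(0) = 0 → root; g(1) = 0 → root.
g(0) = 0, so (θ) divides g(θ); g is reducible.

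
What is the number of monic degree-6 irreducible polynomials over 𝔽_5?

2580

x^(5^6) − x is the product of all monic irreducibles of degree dividing 6; Möbius inversion gives N = (1/6) Σ μ(6/d)·5^d.
Divisors of 6: 1, 2, 3, 6; μ(6/d) for each: 1, -1, -1, 1.
Σ = 5^1 − 5^2 − 5^3 + 5^6 = 15480.
N = 15480/6 = 2580.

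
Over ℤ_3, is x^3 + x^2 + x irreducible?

No

Write f(x) = x^3 + x^2 + x.
Check for roots in ℤ_3: f(0) = 0 → root; f(1) = 0 → root; f(2) = 2.
f(0) = 0, so (x) divides f(x); f is reducible.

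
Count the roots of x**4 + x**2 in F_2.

2

Write h(x) = x**4 + x**2.
Evaluate at each of the 2 elements of F_2:
h(0) = 0 → root; h(1) = 0 → root.
Roots: {0, 1}.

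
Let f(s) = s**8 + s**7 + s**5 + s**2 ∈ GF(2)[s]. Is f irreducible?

No

Check for roots in GF(2): f(0) = 0 → root; f(1) = 0 → root.
f(0) = 0, so (s) divides f(s); f is reducible.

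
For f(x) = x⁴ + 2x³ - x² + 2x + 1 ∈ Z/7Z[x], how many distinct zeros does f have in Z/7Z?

2

Evaluate at each of the 7 elements of Z/7Z:
f(0) = 1; f(1) = 5; f(2) = 5; f(3) = 0 → root; f(4) = 6; f(5) = 0 → root; f(6) = 4.
Roots: {3, 5}.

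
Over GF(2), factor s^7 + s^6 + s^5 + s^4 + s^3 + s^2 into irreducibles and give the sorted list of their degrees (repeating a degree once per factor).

1, 1, 1, 2, 2

Write f(s) = s^7 + s^6 + s^5 + s^4 + s^3 + s^2.
Roots in GF(2): f(0) = 0 → root; f(1) = 0 → root.
Linear factors from roots: (s), (s + 1).
Complete factorization: f(s) = (s + 1)·(s)^2·(s^2 + s + 1)^2.
Factor degrees with multiplicity: 1 + 1 + 1 + 2 + 2 = 7.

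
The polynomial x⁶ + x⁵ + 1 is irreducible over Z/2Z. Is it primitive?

Write f(x) = x⁶ + x⁵ + 1.
|GF(2^6)^×| = 2^6 − 1 = 63. Prime factorization: 63 = 3^2·7.
f is primitive ⇔ x has order 63 in GF(2)[x]/(f), i.e. x^(63/q) ≠ 1 for each prime q | 63.
x^(21) mod f = x⁵ + x⁴ + x³ + 1.
x^(9) mod f = x⁵ + x³ + x² + x + 1.
None equal 1, so x has full order 63; f is primitive.

Yes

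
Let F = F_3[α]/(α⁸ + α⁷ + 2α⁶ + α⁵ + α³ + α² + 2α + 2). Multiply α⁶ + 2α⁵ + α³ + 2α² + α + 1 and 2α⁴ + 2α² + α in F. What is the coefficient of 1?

Multiply in F_3[α]: (α⁶ + 2α⁵ + α³ + 2α² + α + 1)·(2α⁴ + 2α² + α) = 2α¹⁰ + α⁹ + 2α⁸ + α⁷ + α⁵ + α⁴ + α³ + α.
Reduce using α⁸ ≡ 2α⁷ + α⁶ + 2α⁵ + 2α³ + 2α² + α + 1 (mod α⁸ + α⁷ + 2α⁶ + α⁵ + α³ + α² + 2α + 2).
Reduced: 2α⁷ + 2α³ + 2α² + 2α + 2.

2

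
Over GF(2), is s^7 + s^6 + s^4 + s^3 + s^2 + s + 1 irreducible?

No

Write P(s) = s^7 + s^6 + s^4 + s^3 + s^2 + s + 1.
Check for roots in GF(2): P(0) = 1; P(1) = 1.
No roots, so no linear factors.
Monic irreducibles of degree 2 over GF(2): s^2 + s + 1.
s^2 + s + 1 divides P: P(s) = (s^2 + s + 1)·(s^5 + s^3 + 1).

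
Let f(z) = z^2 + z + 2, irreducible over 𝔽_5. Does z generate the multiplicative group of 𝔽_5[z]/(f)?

Yes

|GF(5^2)^×| = 5^2 − 1 = 24. Prime factorization: 24 = 2^3·3.
f is primitive ⇔ z has order 24 in GF(5)[z]/(f), i.e. z^(24/q) ≠ 1 for each prime q | 24.
z^(12) mod f = 4.
z^(8) mod f = 3z + 1.
None equal 1, so z has full order 24; f is primitive.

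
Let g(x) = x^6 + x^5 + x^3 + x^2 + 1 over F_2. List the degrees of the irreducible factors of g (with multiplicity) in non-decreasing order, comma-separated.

Roots in F_2: g(0) = 1; g(1) = 1.
Complete factorization: g(x) = (x^6 + x^5 + x^3 + x^2 + 1).
Factor degrees with multiplicity: 6 = 6.

6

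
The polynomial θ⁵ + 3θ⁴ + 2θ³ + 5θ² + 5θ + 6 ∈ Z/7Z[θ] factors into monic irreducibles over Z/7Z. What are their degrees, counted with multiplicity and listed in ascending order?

Write f(θ) = θ⁵ + 3θ⁴ + 2θ³ + 5θ² + 5θ + 6.
Complete factorization: f(θ) = (θ⁵ + 3θ⁴ + 2θ³ + 5θ² + 5θ + 6).
Factor degrees with multiplicity: 5 = 5.

5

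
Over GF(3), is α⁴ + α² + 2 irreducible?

Write f(α) = α⁴ + α² + 2.
Check for roots in GF(3): f(0) = 2; f(1) = 1; f(2) = 1.
No roots, so no linear factors.
Monic irreducibles of degree 2 over GF(3): α² + 1, α² + α + 2, α² + 2α + 2.
None of them divide f (all give nonzero remainder).
No irreducible factor of degree ≤ 2 exists, so f is irreducible over GF(3).

Yes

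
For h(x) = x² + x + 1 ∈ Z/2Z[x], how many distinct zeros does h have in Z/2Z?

0

Evaluate at each of the 2 elements of Z/2Z:
h(0) = 1; h(1) = 1.
No element is a root.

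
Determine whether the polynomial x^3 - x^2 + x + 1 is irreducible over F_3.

Write f(x) = x^3 - x^2 + x + 1.
Check for roots in F_3: f(0) = 1; f(1) = 2; f(2) = 1.
No roots. A degree-3 polynomial over a field with no linear factor is irreducible.

Yes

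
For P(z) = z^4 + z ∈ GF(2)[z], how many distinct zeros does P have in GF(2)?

2

Evaluate at each of the 2 elements of GF(2):
P(0) = 0 → root; P(1) = 0 → root.
Roots: {0, 1}.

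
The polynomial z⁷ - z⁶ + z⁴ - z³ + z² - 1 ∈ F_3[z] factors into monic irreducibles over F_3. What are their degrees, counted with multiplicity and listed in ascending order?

Write f(z) = z⁷ - z⁶ + z⁴ - z³ + z² - 1.
Roots in F_3: f(0) = 2; f(1) = 0 → root; f(2) = 0 → root.
Linear factors from roots: (z - 1), (z + 1).
Complete factorization: f(z) = (z + 1)·(z - 1)·(z² + 1)·(z³ - z² + 1).
Factor degrees with multiplicity: 1 + 1 + 2 + 3 = 7.

1, 1, 2, 3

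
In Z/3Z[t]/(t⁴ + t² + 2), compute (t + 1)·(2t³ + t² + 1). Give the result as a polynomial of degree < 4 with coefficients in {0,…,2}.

Multiply in Z/3Z[t]: (t + 1)·(2t³ + t² + 1) = 2t⁴ + t² + t + 1.
Reduce using t⁴ ≡ 2t² + 1 (mod t⁴ + t² + 2).
Reduced: 2t² + t.

2t^2 + t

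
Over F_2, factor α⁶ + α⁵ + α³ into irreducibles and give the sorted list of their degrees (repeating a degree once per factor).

Write h(α) = α⁶ + α⁵ + α³.
Roots in F_2: h(0) = 0 → root; h(1) = 1.
Linear factors from roots: (α).
Complete factorization: h(α) = (α)^3·(α³ + α² + 1).
Factor degrees with multiplicity: 1 + 1 + 1 + 3 = 6.

1, 1, 1, 3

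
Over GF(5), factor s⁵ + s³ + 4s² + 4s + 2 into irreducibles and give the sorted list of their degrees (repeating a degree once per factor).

Write g(s) = s⁵ + s³ + 4s² + 4s + 2.
Roots in GF(5): g(0) = 2; g(1) = 2; g(2) = 1; g(3) = 0 → root; g(4) = 0 → root.
Linear factors from roots: (s + 2), (s + 1).
Complete factorization: g(s) = (s + 1)·(s + 2)^2·(s² + 3).
Factor degrees with multiplicity: 1 + 1 + 1 + 2 = 5.

1, 1, 1, 2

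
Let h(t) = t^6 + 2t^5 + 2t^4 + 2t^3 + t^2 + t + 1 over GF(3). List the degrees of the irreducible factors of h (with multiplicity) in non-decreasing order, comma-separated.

1, 2, 3

Roots in GF(3): h(0) = 1; h(1) = 1; h(2) = 0 → root.
Linear factors from roots: (t + 1).
Complete factorization: h(t) = (t + 1)·(t^2 + t + 2)·(t^3 + 2t + 2).
Factor degrees with multiplicity: 1 + 2 + 3 = 6.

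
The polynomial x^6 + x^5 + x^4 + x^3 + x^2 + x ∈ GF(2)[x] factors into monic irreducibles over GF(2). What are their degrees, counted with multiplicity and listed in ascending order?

1, 1, 2, 2

Write h(x) = x^6 + x^5 + x^4 + x^3 + x^2 + x.
Roots in GF(2): h(0) = 0 → root; h(1) = 0 → root.
Linear factors from roots: (x), (x + 1).
Complete factorization: h(x) = (x)·(x + 1)·(x^2 + x + 1)^2.
Factor degrees with multiplicity: 1 + 1 + 2 + 2 = 6.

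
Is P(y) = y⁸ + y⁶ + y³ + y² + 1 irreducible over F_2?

Yes

Check for roots in F_2: P(0) = 1; P(1) = 1.
No roots, so no linear factors.
Monic irreducibles of degree 2 over GF(2): y² + y + 1.
None of them divide P (all give nonzero remainder).
Monic irreducibles of degree 3 over GF(2): y³ + y + 1, y³ + y² + 1.
None of them divide P (all give nonzero remainder).
Monic irreducibles of degree 4 over GF(2): y⁴ + y + 1, y⁴ + y³ + 1, y⁴ + y³ + y² + y + 1.
None of them divide P (all give nonzero remainder).
No irreducible factor of degree ≤ 4 exists, so P is irreducible over GF(2).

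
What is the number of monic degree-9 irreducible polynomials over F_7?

x^(7^9) − x is the product of all monic irreducibles of degree dividing 9; Möbius inversion gives N = (1/9) Σ μ(9/d)·7^d.
Divisors of 9: 1, 3, 9; μ(9/d) for each: 0, -1, 1.
Σ = − 7^3 + 7^9 = 40353264.
N = 40353264/9 = 4483696.

4483696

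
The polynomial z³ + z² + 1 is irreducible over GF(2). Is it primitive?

Yes

Write f(z) = z³ + z² + 1.
|GF(2^3)^×| = 2^3 − 1 = 7. Prime factorization: 7 = 7.
f is primitive ⇔ z has order 7 in GF(2)[z]/(f), i.e. z^(7/q) ≠ 1 for each prime q | 7.
z^(1) mod f = z.
None equal 1, so z has full order 7; f is primitive.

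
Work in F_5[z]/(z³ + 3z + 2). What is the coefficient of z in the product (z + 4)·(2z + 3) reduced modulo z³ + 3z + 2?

Multiply in F_5[z]: (z + 4)·(2z + 3) = 2z² + z + 2.
Reduced: 2z² + z + 2.

1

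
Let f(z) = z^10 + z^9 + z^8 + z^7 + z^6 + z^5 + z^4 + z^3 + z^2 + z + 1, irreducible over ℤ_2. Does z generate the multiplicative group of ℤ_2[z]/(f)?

|GF(2^10)^×| = 2^10 − 1 = 1023. Prime factorization: 1023 = 3·11·31.
f is primitive ⇔ z has order 1023 in GF(2)[z]/(f), i.e. z^(1023/q) ≠ 1 for each prime q | 1023.
z^(341) mod f = 1
z^(93) mod f = z^5.
z^(33) mod f = 1
Since z^(341) = 1, the order of z divides 341 < 1023; not primitive.

No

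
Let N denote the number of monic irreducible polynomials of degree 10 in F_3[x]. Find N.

By the necklace-counting formula, N_3(10) = (1/10) Σ_{d|10} μ(10/d)·3^d.
Divisors of 10: 1, 2, 5, 10; μ(10/d) for each: 1, -1, -1, 1.
Σ = 3^1 − 3^2 − 3^5 + 3^10 = 58800.
N = 58800/10 = 5880.

5880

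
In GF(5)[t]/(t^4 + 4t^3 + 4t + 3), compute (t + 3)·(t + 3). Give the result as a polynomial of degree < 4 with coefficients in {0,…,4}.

Multiply in GF(5)[t]: (t + 3)·(t + 3) = t^2 + t + 4.
Reduced: t^2 + t + 4.

t^2 + t + 4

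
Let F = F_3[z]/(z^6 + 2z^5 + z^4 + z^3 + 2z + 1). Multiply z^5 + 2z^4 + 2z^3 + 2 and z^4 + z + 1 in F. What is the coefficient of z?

2

Multiply in F_3[z]: (z^5 + 2z^4 + 2z^3 + 2)·(z^4 + z + 1) = z^9 + 2z^8 + 2z^7 + z^6 + 2z^3 + 2z + 2.
Reduce using z^6 ≡ z^5 + 2z^4 + 2z^3 + z + 2 (mod z^6 + 2z^5 + z^4 + z^3 + 2z + 1).
Reduced: 2z^4 + z^2 + 2z + 1.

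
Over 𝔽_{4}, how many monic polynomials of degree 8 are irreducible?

8160

The number of monic irreducibles of degree 8 over GF(4) is (1/8)·Σ_{d∣8} μ(8/d) 4^d.
Divisors of 8: 1, 2, 4, 8; μ(8/d) for each: 0, 0, -1, 1.
Σ = − 4^4 + 4^8 = 65280.
N = 65280/8 = 8160.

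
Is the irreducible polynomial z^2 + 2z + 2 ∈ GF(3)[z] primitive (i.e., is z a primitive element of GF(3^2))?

Yes

Write f(z) = z^2 + 2z + 2.
|GF(3^2)^×| = 3^2 − 1 = 8. Prime factorization: 8 = 2^3.
f is primitive ⇔ z has order 8 in GF(3)[z]/(f), i.e. z^(8/q) ≠ 1 for each prime q | 8.
z^(4) mod f = 2.
None equal 1, so z has full order 8; f is primitive.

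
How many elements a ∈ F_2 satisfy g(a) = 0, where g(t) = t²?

Evaluate at each of the 2 elements of F_2:
g(0) = 0 → root; g(1) = 1.
Roots: {0}.

1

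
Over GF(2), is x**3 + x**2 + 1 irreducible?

Write g(x) = x**3 + x**2 + 1.
Check for roots in GF(2): g(0) = 1; g(1) = 1.
No roots. A degree-3 polynomial over a field with no linear factor is irreducible.

Yes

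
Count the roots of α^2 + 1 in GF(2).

Write f(α) = α^2 + 1.
Evaluate at each of the 2 elements of GF(2):
f(0) = 1; f(1) = 0 → root.
Roots: {1}.

1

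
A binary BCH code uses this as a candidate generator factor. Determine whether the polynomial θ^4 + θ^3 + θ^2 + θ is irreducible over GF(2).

Write f(θ) = θ^4 + θ^3 + θ^2 + θ.
Check for roots in GF(2): f(0) = 0 → root; f(1) = 0 → root.
f(0) = 0, so (θ) divides f(θ); f is reducible.

No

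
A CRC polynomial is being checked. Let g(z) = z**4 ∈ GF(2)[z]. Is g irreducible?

No

Check for roots in GF(2): g(0) = 0 → root; g(1) = 1.
g(0) = 0, so (z) divides g(z); g is reducible.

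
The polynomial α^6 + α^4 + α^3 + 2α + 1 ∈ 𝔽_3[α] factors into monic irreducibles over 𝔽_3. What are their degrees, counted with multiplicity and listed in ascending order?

1, 1, 1, 1, 2

Write f(α) = α^6 + α^4 + α^3 + 2α + 1.
Roots in 𝔽_3: f(0) = 1; f(1) = 0 → root; f(2) = 0 → root.
Linear factors from roots: (α + 2), (α + 1).
Complete factorization: f(α) = (α + 1)·(α + 2)^3·(α^2 + 2α + 2).
Factor degrees with multiplicity: 1 + 1 + 1 + 1 + 2 = 6.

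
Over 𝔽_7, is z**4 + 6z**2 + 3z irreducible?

Write f(z) = z**4 + 6z**2 + 3z.
Check for roots in 𝔽_7: f(0) = 0 → root; f(1) = 3; f(2) = 4; f(3) = 4; f(4) = 0 → root; f(5) = 6; f(6) = 4.
f(0) = 0, so (z) divides f(z); f is reducible.

No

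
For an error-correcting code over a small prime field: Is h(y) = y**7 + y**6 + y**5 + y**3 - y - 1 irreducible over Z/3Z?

Yes

Check for roots in Z/3Z: h(0) = 2; h(1) = 2; h(2) = 1.
No roots, so no linear factors.
Monic irreducibles of degree 2 over GF(3): y**2 + 1, y**2 + y - 1, y**2 - y - 1.
None of them divide h (all give nonzero remainder).
Degree-3 irreducible divisors: test the 8 monic irreducibles of degree 3 over GF(3).
None of them divide h (all give nonzero remainder).
No irreducible factor of degree ≤ 3 exists, so h is irreducible over GF(3).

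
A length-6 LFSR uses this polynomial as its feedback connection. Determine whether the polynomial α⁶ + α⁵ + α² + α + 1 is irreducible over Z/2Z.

Write P(α) = α⁶ + α⁵ + α² + α + 1.
Check for roots in Z/2Z: P(0) = 1; P(1) = 1.
No roots, so no linear factors.
Monic irreducibles of degree 2 over GF(2): α² + α + 1.
None of them divide P (all give nonzero remainder).
Monic irreducibles of degree 3 over GF(2): α³ + α + 1, α³ + α² + 1.
None of them divide P (all give nonzero remainder).
No irreducible factor of degree ≤ 3 exists, so P is irreducible over GF(2).

Yes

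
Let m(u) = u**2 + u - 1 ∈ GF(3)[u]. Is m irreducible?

Yes

Check for roots in GF(3): m(0) = 2; m(1) = 1; m(2) = 2.
No roots. A degree-2 polynomial over a field with no linear factor is irreducible.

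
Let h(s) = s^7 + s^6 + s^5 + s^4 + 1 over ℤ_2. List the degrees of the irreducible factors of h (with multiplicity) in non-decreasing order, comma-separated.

7

Roots in ℤ_2: h(0) = 1; h(1) = 1.
Complete factorization: h(s) = (s^7 + s^6 + s^5 + s^4 + 1).
Factor degrees with multiplicity: 7 = 7.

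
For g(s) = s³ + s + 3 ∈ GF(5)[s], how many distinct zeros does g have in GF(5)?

Evaluate at each of the 5 elements of GF(5):
g(0) = 3; g(1) = 0 → root; g(2) = 3; g(3) = 3; g(4) = 1.
Roots: {1}.

1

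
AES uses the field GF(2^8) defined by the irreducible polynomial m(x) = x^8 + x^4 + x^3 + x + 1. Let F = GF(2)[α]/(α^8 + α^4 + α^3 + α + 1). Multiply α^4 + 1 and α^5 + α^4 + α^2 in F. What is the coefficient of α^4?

1

Multiply in GF(2)[α]: (α^4 + 1)·(α^5 + α^4 + α^2) = α^9 + α^8 + α^6 + α^5 + α^4 + α^2.
Reduce using α^8 ≡ α^4 + α^3 + α + 1 (mod α^8 + α^4 + α^3 + α + 1).
Reduced: α^6 + α^4 + α^3 + 1.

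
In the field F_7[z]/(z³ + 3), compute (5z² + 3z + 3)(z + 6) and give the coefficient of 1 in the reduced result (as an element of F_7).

Multiply in F_7[z]: (5z² + 3z + 3)·(z + 6) = 5z³ + 5z² + 4.
Reduce using z³ ≡ 4 (mod z³ + 3).
Reduced: 5z² + 3.

3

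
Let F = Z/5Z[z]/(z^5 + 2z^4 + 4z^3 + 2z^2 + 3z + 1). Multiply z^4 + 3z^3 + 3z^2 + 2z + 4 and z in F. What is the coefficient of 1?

Multiply in Z/5Z[z]: (z^4 + 3z^3 + 3z^2 + 2z + 4)·(z) = z^5 + 3z^4 + 3z^3 + 2z^2 + 4z.
Reduce using z^5 ≡ 3z^4 + z^3 + 3z^2 + 2z + 4 (mod z^5 + 2z^4 + 4z^3 + 2z^2 + 3z + 1).
Reduced: z^4 + 4z^3 + z + 4.

4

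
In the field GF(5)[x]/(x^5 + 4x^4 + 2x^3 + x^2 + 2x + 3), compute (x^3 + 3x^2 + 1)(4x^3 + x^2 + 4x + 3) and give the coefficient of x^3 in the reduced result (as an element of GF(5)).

Multiply in GF(5)[x]: (x^3 + 3x^2 + 1)·(4x^3 + x^2 + 4x + 3) = 4x^6 + 3x^5 + 2x^4 + 4x^3 + 4x + 3.
Reduce using x^5 ≡ x^4 + 3x^3 + 4x^2 + 3x + 2 (mod x^5 + 4x^4 + 2x^3 + x^2 + 2x + 3).
Reduced: x^4 + x^3 + 3x + 2.

1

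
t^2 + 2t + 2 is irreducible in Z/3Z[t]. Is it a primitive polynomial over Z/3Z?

Write f(t) = t^2 + 2t + 2.
|GF(3^2)^×| = 3^2 − 1 = 8. Prime factorization: 8 = 2^3.
f is primitive ⇔ t has order 8 in GF(3)[t]/(f), i.e. t^(8/q) ≠ 1 for each prime q | 8.
t^(4) mod f = 2.
None equal 1, so t has full order 8; f is primitive.

Yes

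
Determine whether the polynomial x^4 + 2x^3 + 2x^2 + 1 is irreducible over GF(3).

No

Write P(x) = x^4 + 2x^3 + 2x^2 + 1.
Check for roots in GF(3): P(0) = 1; P(1) = 0 → root; P(2) = 2.
P(1) = 0, so (x − 1) divides P(x); P is reducible.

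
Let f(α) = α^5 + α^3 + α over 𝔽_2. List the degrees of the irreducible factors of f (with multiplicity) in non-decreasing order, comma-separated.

1, 2, 2

Roots in 𝔽_2: f(0) = 0 → root; f(1) = 1.
Linear factors from roots: (α).
Complete factorization: f(α) = (α)·(α^2 + α + 1)^2.
Factor degrees with multiplicity: 1 + 2 + 2 = 5.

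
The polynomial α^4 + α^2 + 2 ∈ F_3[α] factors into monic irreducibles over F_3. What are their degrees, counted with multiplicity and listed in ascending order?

4

Write f(α) = α^4 + α^2 + 2.
Roots in F_3: f(0) = 2; f(1) = 1; f(2) = 1.
Complete factorization: f(α) = (α^4 + α^2 + 2).
Factor degrees with multiplicity: 4 = 4.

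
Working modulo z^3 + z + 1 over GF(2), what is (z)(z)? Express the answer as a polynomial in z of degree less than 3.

Multiply in GF(2)[z]: (z)·(z) = z^2.
Reduced: z^2.

z^2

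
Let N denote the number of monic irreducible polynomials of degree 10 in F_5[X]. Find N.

976248

Gauss's count: N_{5}(10) = (1/10) Σ_{d|10} μ(10/d)·5^d.
Divisors of 10: 1, 2, 5, 10; μ(10/d) for each: 1, -1, -1, 1.
Σ = 5^1 − 5^2 − 5^5 + 5^10 = 9762480.
N = 9762480/10 = 976248.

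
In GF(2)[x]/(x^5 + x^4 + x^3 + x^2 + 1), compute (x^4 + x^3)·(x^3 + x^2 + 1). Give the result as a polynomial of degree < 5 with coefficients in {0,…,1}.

Multiply in GF(2)[x]: (x^4 + x^3)·(x^3 + x^2 + 1) = x^7 + x^5 + x^4 + x^3.
Reduce using x^5 ≡ x^4 + x^3 + x^2 + 1 (mod x^5 + x^4 + x^3 + x^2 + 1).
Reduced: x^3 + x + 1.

x^3 + x + 1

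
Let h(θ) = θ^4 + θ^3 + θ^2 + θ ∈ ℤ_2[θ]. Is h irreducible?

Check for roots in ℤ_2: h(0) = 0 → root; h(1) = 0 → root.
h(0) = 0, so (θ) divides h(θ); h is reducible.

No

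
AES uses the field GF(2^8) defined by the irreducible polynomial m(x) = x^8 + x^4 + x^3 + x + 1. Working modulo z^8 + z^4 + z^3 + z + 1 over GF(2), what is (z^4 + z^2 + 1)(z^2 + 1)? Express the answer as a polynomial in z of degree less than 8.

Multiply in GF(2)[z]: (z^4 + z^2 + 1)·(z^2 + 1) = z^6 + 1.
Reduced: z^6 + 1.

z^6 + 1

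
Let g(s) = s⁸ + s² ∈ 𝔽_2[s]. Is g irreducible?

Check for roots in 𝔽_2: g(0) = 0 → root; g(1) = 0 → root.
g(0) = 0, so (s) divides g(s); g is reducible.

No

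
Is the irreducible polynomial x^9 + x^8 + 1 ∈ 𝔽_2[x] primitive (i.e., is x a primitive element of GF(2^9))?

Write f(x) = x^9 + x^8 + 1.
|GF(2^9)^×| = 2^9 − 1 = 511. Prime factorization: 511 = 7·73.
f is primitive ⇔ x has order 511 in GF(2)[x]/(f), i.e. x^(511/q) ≠ 1 for each prime q | 511.
x^(73) mod f = 1
x^(7) mod f = x^7.
Since x^(73) = 1, the order of x divides 73 < 511; not primitive.

No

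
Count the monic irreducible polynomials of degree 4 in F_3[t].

By the necklace-counting formula, N_3(4) = (1/4) Σ_{d|4} μ(4/d)·3^d.
Divisors of 4: 1, 2, 4; μ(4/d) for each: 0, -1, 1.
Σ = − 3^2 + 3^4 = 72.
N = 72/4 = 18.

18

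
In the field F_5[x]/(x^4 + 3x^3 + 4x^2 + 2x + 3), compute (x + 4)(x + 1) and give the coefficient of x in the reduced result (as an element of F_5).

Multiply in F_5[x]: (x + 4)·(x + 1) = x^2 + 4.
Reduced: x^2 + 4.

0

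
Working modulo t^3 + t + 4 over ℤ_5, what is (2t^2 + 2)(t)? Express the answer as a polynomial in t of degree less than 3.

2

Multiply in ℤ_5[t]: (2t^2 + 2)·(t) = 2t^3 + 2t.
Reduce using t^3 ≡ 4t + 1 (mod t^3 + t + 4).
Reduced: 2.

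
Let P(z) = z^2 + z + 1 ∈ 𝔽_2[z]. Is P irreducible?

Yes

Check for roots in 𝔽_2: P(0) = 1; P(1) = 1.
No roots. A degree-2 polynomial over a field with no linear factor is irreducible.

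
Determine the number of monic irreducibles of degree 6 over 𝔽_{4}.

x^(4^6) − x is the product of all monic irreducibles of degree dividing 6; Möbius inversion gives N = (1/6) Σ μ(6/d)·4^d.
Divisors of 6: 1, 2, 3, 6; μ(6/d) for each: 1, -1, -1, 1.
Σ = 4^1 − 4^2 − 4^3 + 4^6 = 4020.
N = 4020/6 = 670.

670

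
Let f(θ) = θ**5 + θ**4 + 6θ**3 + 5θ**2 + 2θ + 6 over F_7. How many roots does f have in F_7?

3

Evaluate at each of the 7 elements of F_7:
f(0) = 6; f(1) = 0 → root; f(2) = 0 → root; f(3) = 4; f(4) = 1; f(5) = 0 → root; f(6) = 3.
Roots: {1, 2, 5}.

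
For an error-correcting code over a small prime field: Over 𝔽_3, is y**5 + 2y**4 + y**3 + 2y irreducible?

No

Write g(y) = y**5 + 2y**4 + y**3 + 2y.
Check for roots in 𝔽_3: g(0) = 0 → root; g(1) = 0 → root; g(2) = 1.
g(0) = 0, so (y) divides g(y); g is reducible.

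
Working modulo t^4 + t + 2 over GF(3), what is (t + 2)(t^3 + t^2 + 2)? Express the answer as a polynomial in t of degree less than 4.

2t^2 + t + 2

Multiply in GF(3)[t]: (t + 2)·(t^3 + t^2 + 2) = t^4 + 2t^2 + 2t + 1.
Reduce using t^4 ≡ 2t + 1 (mod t^4 + t + 2).
Reduced: 2t^2 + t + 2.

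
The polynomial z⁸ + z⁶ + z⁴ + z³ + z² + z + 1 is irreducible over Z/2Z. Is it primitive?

Yes

Write f(z) = z⁸ + z⁶ + z⁴ + z³ + z² + z + 1.
|GF(2^8)^×| = 2^8 − 1 = 255. Prime factorization: 255 = 3·5·17.
f is primitive ⇔ z has order 255 in GF(2)[z]/(f), i.e. z^(255/q) ≠ 1 for each prime q | 255.
z^(85) mod f = z⁴ + z³ + z.
z^(51) mod f = z⁶ + z³.
z^(15) mod f = z⁶ + z + 1.
None equal 1, so z has full order 255; f is primitive.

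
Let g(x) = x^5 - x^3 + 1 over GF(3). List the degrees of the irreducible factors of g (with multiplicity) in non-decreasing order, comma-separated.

Roots in GF(3): g(0) = 1; g(1) = 1; g(2) = 1.
Complete factorization: g(x) = (x^2 - x - 1)·(x^3 + x^2 + x - 1).
Factor degrees with multiplicity: 2 + 3 = 5.

2, 3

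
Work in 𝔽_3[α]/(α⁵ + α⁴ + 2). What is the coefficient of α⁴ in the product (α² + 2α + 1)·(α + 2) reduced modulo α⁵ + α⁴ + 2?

Multiply in 𝔽_3[α]: (α² + 2α + 1)·(α + 2) = α³ + α² + 2α + 2.
Reduced: α³ + α² + 2α + 2.

0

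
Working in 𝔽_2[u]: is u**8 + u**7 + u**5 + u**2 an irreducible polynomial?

No

Write P(u) = u**8 + u**7 + u**5 + u**2.
Check for roots in 𝔽_2: P(0) = 0 → root; P(1) = 0 → root.
P(0) = 0, so (u) divides P(u); P is reducible.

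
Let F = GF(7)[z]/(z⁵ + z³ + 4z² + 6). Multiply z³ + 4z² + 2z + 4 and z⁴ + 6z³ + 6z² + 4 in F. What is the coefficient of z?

Multiply in GF(7)[z]: (z³ + 4z² + 2z + 4)·(z⁴ + 6z³ + 6z² + 4) = z⁷ + 3z⁶ + 4z⁵ + 5z⁴ + 5z³ + 5z² + z + 2.
Reduce using z⁵ ≡ 6z³ + 3z² + 1 (mod z⁵ + z³ + 4z² + 6).
Reduced: 5z⁴ + 4z³ + z² + 4z + 5.

4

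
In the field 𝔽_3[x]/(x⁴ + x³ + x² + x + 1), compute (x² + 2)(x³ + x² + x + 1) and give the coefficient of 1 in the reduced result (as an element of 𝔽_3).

2

Multiply in 𝔽_3[x]: (x² + 2)·(x³ + x² + x + 1) = x⁵ + x⁴ + 2x + 2.
Reduce using x⁴ ≡ 2x³ + 2x² + 2x + 2 (mod x⁴ + x³ + x² + x + 1).
Reduced: 2x³ + 2x² + x + 2.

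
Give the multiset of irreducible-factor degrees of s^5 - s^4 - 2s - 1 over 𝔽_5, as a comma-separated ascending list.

Write h(s) = s^5 - s^4 - 2s - 1.
Roots in 𝔽_5: h(0) = 4; h(1) = 2; h(2) = 1; h(3) = 0 → root; h(4) = 4.
Linear factors from roots: (s + 2).
Complete factorization: h(s) = (s + 2)^2·(s^3 + s + 1).
Factor degrees with multiplicity: 1 + 1 + 3 = 5.

1, 1, 3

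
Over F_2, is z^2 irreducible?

Write P(z) = z^2.
Check for roots in F_2: P(0) = 0 → root; P(1) = 1.
P(0) = 0, so (z) divides P(z); P is reducible.

No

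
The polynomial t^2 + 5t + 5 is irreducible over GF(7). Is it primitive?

Write f(t) = t^2 + 5t + 5.
|GF(7^2)^×| = 7^2 − 1 = 48. Prime factorization: 48 = 2^4·3.
f is primitive ⇔ t has order 48 in GF(7)[t]/(f), i.e. t^(48/q) ≠ 1 for each prime q | 48.
t^(24) mod f = 6.
t^(16) mod f = 4.
None equal 1, so t has full order 48; f is primitive.

Yes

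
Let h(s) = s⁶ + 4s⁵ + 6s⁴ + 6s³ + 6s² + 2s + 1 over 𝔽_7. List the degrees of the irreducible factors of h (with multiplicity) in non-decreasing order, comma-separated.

2, 2, 2

Complete factorization: h(s) = (s² + 1)·(s² + 2s + 3)·(s² + 2s + 5).
Factor degrees with multiplicity: 2 + 2 + 2 = 6.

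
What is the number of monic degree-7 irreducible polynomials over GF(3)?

By the necklace-counting formula, N_3(7) = (1/7) Σ_{d|7} μ(7/d)·3^d.
Divisors of 7: 1, 7; μ(7/d) for each: -1, 1.
Σ = − 3^1 + 3^7 = 2184.
N = 2184/7 = 312.

312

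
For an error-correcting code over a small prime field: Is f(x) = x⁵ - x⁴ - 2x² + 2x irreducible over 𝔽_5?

Check for roots in 𝔽_5: f(0) = 0 → root; f(1) = 0 → root; f(2) = 2; f(3) = 0 → root; f(4) = 4.
f(0) = 0, so (x) divides f(x); f is reducible.

No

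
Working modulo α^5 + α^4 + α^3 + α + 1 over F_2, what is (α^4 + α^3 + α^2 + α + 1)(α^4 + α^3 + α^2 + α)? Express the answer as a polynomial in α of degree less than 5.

α^3

Multiply in F_2[α]: (α^4 + α^3 + α^2 + α + 1)·(α^4 + α^3 + α^2 + α) = α^8 + α^6 + α^3 + α.
Reduce using α^5 ≡ α^4 + α^3 + α + 1 (mod α^5 + α^4 + α^3 + α + 1).
Reduced: α^3.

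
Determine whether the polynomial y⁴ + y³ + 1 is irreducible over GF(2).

Write g(y) = y⁴ + y³ + 1.
Check for roots in GF(2): g(0) = 1; g(1) = 1.
No roots, so no linear factors.
Monic irreducibles of degree 2 over GF(2): y² + y + 1.
None of them divide g (all give nonzero remainder).
No irreducible factor of degree ≤ 2 exists, so g is irreducible over GF(2).

Yes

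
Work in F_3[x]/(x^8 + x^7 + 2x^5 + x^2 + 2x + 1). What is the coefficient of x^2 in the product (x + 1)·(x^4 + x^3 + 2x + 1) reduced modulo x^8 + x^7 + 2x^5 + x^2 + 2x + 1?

Multiply in F_3[x]: (x + 1)·(x^4 + x^3 + 2x + 1) = x^5 + 2x^4 + x^3 + 2x^2 + 1.
Reduced: x^5 + 2x^4 + x^3 + 2x^2 + 1.

2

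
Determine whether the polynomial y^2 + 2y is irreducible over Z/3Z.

Write f(y) = y^2 + 2y.
Check for roots in Z/3Z: f(0) = 0 → root; f(1) = 0 → root; f(2) = 2.
f(0) = 0, so (y) divides f(y); f is reducible.

No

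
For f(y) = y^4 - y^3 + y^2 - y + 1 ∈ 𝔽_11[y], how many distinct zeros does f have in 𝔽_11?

Evaluate at each of the 11 elements of 𝔽_11:
f(0) = 1; f(1) = 1; f(2) = 0 → root; f(3) = 6; f(4) = 7; f(5) = 4; f(6) = 0 → root; f(7) = 0 → root; f(8) = 0 → root; f(9) = 9; f(10) = 5.
Roots: {2, 6, 7, 8}.

4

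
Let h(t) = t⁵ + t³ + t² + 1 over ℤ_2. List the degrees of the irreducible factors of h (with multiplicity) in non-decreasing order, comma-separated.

1, 1, 1, 2

Roots in ℤ_2: h(0) = 1; h(1) = 0 → root.
Linear factors from roots: (t + 1).
Complete factorization: h(t) = (t + 1)^3·(t² + t + 1).
Factor degrees with multiplicity: 1 + 1 + 1 + 2 = 5.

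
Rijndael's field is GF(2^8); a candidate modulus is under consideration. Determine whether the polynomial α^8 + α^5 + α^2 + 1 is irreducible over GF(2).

Write f(α) = α^8 + α^5 + α^2 + 1.
Check for roots in GF(2): f(0) = 1; f(1) = 0 → root.
f(1) = 0, so (α − 1) divides f(α); f is reducible.

No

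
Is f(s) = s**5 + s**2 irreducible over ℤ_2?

No

Check for roots in ℤ_2: f(0) = 0 → root; f(1) = 0 → root.
f(0) = 0, so (s) divides f(s); f is reducible.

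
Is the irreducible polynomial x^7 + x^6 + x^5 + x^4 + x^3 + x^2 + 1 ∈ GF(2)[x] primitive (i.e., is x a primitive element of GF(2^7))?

Write f(x) = x^7 + x^6 + x^5 + x^4 + x^3 + x^2 + 1.
|GF(2^7)^×| = 2^7 − 1 = 127. Prime factorization: 127 = 127.
f is primitive ⇔ x has order 127 in GF(2)[x]/(f), i.e. x^(127/q) ≠ 1 for each prime q | 127.
x^(1) mod f = x.
None equal 1, so x has full order 127; f is primitive.

Yes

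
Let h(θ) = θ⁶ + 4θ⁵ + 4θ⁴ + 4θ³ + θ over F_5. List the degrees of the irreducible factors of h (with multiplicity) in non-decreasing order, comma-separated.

Roots in F_5: h(0) = 0 → root; h(1) = 4; h(2) = 0 → root; h(3) = 1; h(4) = 1.
Linear factors from roots: (θ), (θ + 3).
Complete factorization: h(θ) = (θ)·(θ + 3)·(θ² + 3θ + 3)·(θ² + 3θ + 4).
Factor degrees with multiplicity: 1 + 1 + 2 + 2 = 6.

1, 1, 2, 2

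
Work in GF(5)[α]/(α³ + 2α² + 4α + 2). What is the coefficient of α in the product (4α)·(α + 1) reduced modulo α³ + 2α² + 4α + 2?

Multiply in GF(5)[α]: (4α)·(α + 1) = 4α² + 4α.
Reduced: 4α² + 4α.

4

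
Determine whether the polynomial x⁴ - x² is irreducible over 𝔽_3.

No

Write m(x) = x⁴ - x².
Check for roots in 𝔽_3: m(0) = 0 → root; m(1) = 0 → root; m(2) = 0 → root.
m(0) = 0, so (x) divides m(x); m is reducible.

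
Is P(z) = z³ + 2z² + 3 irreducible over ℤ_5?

Yes

Check for roots in ℤ_5: P(0) = 3; P(1) = 1; P(2) = 4; P(3) = 3; P(4) = 4.
No roots. A degree-3 polynomial over a field with no linear factor is irreducible.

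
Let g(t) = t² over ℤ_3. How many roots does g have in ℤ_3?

1

Evaluate at each of the 3 elements of ℤ_3:
g(0) = 0 → root; g(1) = 1; g(2) = 1.
Roots: {0}.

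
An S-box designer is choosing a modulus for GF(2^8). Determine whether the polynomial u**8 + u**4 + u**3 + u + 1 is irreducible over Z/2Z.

Write g(u) = u**8 + u**4 + u**3 + u + 1.
Check for roots in Z/2Z: g(0) = 1; g(1) = 1.
No roots, so no linear factors.
Monic irreducibles of degree 2 over GF(2): u**2 + u + 1.
None of them divide g (all give nonzero remainder).
Monic irreducibles of degree 3 over GF(2): u**3 + u + 1, u**3 + u**2 + 1.
None of them divide g (all give nonzero remainder).
Monic irreducibles of degree 4 over GF(2): u**4 + u + 1, u**4 + u**3 + 1, u**4 + u**3 + u**2 + u + 1.
None of them divide g (all give nonzero remainder).
No irreducible factor of degree ≤ 4 exists, so g is irreducible over GF(2).

Yes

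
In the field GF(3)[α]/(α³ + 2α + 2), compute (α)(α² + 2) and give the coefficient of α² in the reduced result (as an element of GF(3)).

0

Multiply in GF(3)[α]: (α)·(α² + 2) = α³ + 2α.
Reduce using α³ ≡ α + 1 (mod α³ + 2α + 2).
Reduced: 1.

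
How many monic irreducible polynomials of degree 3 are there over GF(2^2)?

20

By the necklace-counting formula, N_4(3) = (1/3) Σ_{d|3} μ(3/d)·4^d.
Divisors of 3: 1, 3; μ(3/d) for each: -1, 1.
Σ = − 4^1 + 4^3 = 60.
N = 60/3 = 20.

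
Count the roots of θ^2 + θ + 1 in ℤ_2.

Write f(θ) = θ^2 + θ + 1.
Evaluate at each of the 2 elements of ℤ_2:
f(0) = 1; f(1) = 1.
No element is a root.

0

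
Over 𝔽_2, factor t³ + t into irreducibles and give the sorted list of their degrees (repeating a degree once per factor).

1, 1, 1

Write h(t) = t³ + t.
Roots in 𝔽_2: h(0) = 0 → root; h(1) = 0 → root.
Linear factors from roots: (t), (t + 1).
Complete factorization: h(t) = (t)·(t + 1)^2.
Factor degrees with multiplicity: 1 + 1 + 1 = 3.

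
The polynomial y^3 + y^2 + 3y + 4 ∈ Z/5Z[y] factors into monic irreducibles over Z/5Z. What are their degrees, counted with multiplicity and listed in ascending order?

3

Write f(y) = y^3 + y^2 + 3y + 4.
Roots in Z/5Z: f(0) = 4; f(1) = 4; f(2) = 2; f(3) = 4; f(4) = 1.
Complete factorization: f(y) = (y^3 + y^2 + 3y + 4).
Factor degrees with multiplicity: 3 = 3.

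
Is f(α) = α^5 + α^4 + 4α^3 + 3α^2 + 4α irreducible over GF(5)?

No

Check for roots in GF(5): f(0) = 0 → root; f(1) = 3; f(2) = 0 → root; f(3) = 1; f(4) = 0 → root.
f(0) = 0, so (α) divides f(α); f is reducible.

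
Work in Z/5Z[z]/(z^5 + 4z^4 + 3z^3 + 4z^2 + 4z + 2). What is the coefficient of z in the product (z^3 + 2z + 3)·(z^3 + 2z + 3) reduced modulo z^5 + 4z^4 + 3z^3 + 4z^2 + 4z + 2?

1

Multiply in Z/5Z[z]: (z^3 + 2z + 3)·(z^3 + 2z + 3) = z^6 + 4z^4 + z^3 + 4z^2 + 2z + 4.
Reduce using z^5 ≡ z^4 + 2z^3 + z^2 + z + 3 (mod z^5 + 4z^4 + 3z^3 + 4z^2 + 4z + 2).
Reduced: 2z^4 + 4z^3 + z^2 + z + 2.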